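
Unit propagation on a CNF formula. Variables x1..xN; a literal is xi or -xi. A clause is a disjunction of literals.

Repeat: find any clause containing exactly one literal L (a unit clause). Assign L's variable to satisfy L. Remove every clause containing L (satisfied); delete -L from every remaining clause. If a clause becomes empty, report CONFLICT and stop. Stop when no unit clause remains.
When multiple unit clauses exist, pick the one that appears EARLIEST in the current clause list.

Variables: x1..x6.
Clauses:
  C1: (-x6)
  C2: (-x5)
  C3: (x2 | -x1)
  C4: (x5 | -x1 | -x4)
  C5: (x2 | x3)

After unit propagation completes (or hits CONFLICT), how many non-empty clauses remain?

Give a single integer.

Answer: 3

Derivation:
unit clause [-6] forces x6=F; simplify:
  satisfied 1 clause(s); 4 remain; assigned so far: [6]
unit clause [-5] forces x5=F; simplify:
  drop 5 from [5, -1, -4] -> [-1, -4]
  satisfied 1 clause(s); 3 remain; assigned so far: [5, 6]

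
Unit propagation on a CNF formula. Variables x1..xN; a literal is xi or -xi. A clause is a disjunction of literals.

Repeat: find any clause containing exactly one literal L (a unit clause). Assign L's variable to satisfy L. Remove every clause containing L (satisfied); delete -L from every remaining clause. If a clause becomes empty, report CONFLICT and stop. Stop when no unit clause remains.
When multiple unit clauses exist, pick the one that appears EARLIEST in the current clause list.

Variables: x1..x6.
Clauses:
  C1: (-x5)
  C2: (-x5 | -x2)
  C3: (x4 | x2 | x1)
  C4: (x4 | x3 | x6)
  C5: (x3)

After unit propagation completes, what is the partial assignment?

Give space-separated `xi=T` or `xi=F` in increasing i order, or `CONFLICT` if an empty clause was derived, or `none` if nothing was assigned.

Answer: x3=T x5=F

Derivation:
unit clause [-5] forces x5=F; simplify:
  satisfied 2 clause(s); 3 remain; assigned so far: [5]
unit clause [3] forces x3=T; simplify:
  satisfied 2 clause(s); 1 remain; assigned so far: [3, 5]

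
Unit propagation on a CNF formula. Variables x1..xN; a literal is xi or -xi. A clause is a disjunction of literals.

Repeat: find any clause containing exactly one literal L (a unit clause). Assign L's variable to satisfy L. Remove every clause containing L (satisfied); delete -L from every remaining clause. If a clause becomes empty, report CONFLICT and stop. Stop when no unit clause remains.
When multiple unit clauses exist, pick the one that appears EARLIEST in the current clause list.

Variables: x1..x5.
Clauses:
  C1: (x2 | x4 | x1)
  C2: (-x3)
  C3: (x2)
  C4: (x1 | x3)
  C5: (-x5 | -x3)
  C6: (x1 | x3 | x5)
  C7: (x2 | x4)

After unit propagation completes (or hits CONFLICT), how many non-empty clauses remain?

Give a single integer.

unit clause [-3] forces x3=F; simplify:
  drop 3 from [1, 3] -> [1]
  drop 3 from [1, 3, 5] -> [1, 5]
  satisfied 2 clause(s); 5 remain; assigned so far: [3]
unit clause [2] forces x2=T; simplify:
  satisfied 3 clause(s); 2 remain; assigned so far: [2, 3]
unit clause [1] forces x1=T; simplify:
  satisfied 2 clause(s); 0 remain; assigned so far: [1, 2, 3]

Answer: 0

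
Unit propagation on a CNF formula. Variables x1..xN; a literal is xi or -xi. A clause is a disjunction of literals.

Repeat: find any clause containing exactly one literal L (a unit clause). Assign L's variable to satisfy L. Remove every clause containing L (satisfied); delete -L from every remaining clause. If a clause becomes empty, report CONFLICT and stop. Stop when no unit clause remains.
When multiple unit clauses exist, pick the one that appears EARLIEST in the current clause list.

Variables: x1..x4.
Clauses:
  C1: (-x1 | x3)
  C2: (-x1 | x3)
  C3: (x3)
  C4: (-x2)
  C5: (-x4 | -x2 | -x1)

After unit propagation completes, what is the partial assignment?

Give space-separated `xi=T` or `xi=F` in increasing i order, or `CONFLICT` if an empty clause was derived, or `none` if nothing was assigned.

unit clause [3] forces x3=T; simplify:
  satisfied 3 clause(s); 2 remain; assigned so far: [3]
unit clause [-2] forces x2=F; simplify:
  satisfied 2 clause(s); 0 remain; assigned so far: [2, 3]

Answer: x2=F x3=T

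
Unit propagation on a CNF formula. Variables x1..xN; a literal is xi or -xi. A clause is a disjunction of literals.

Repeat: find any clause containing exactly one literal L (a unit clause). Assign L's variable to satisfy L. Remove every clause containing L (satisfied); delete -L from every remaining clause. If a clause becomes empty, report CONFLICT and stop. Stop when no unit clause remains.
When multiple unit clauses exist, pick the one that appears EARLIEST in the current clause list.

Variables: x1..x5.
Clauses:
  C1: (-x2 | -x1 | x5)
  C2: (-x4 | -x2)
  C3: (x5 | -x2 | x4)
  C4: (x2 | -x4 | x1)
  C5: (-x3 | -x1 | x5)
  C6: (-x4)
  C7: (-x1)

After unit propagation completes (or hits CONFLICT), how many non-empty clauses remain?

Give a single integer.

Answer: 1

Derivation:
unit clause [-4] forces x4=F; simplify:
  drop 4 from [5, -2, 4] -> [5, -2]
  satisfied 3 clause(s); 4 remain; assigned so far: [4]
unit clause [-1] forces x1=F; simplify:
  satisfied 3 clause(s); 1 remain; assigned so far: [1, 4]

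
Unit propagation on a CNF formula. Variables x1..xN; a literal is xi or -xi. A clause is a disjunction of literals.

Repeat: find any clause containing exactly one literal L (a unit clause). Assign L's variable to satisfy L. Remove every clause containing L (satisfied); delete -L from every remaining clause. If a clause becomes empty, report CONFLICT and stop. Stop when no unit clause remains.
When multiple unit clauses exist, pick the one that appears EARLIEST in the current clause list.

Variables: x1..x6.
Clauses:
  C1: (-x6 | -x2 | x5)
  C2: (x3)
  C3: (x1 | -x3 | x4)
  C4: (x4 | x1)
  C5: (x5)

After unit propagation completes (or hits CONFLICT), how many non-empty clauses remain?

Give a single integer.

unit clause [3] forces x3=T; simplify:
  drop -3 from [1, -3, 4] -> [1, 4]
  satisfied 1 clause(s); 4 remain; assigned so far: [3]
unit clause [5] forces x5=T; simplify:
  satisfied 2 clause(s); 2 remain; assigned so far: [3, 5]

Answer: 2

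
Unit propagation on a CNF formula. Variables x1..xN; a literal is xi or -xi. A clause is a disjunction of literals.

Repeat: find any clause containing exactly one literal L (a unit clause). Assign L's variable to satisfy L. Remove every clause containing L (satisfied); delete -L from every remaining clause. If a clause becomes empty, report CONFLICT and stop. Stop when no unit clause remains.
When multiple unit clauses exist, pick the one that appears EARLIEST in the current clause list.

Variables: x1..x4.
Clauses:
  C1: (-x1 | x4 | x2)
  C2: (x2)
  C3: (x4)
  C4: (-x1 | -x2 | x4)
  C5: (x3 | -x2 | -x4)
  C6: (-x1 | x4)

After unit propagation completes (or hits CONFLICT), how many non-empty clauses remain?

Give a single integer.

Answer: 0

Derivation:
unit clause [2] forces x2=T; simplify:
  drop -2 from [-1, -2, 4] -> [-1, 4]
  drop -2 from [3, -2, -4] -> [3, -4]
  satisfied 2 clause(s); 4 remain; assigned so far: [2]
unit clause [4] forces x4=T; simplify:
  drop -4 from [3, -4] -> [3]
  satisfied 3 clause(s); 1 remain; assigned so far: [2, 4]
unit clause [3] forces x3=T; simplify:
  satisfied 1 clause(s); 0 remain; assigned so far: [2, 3, 4]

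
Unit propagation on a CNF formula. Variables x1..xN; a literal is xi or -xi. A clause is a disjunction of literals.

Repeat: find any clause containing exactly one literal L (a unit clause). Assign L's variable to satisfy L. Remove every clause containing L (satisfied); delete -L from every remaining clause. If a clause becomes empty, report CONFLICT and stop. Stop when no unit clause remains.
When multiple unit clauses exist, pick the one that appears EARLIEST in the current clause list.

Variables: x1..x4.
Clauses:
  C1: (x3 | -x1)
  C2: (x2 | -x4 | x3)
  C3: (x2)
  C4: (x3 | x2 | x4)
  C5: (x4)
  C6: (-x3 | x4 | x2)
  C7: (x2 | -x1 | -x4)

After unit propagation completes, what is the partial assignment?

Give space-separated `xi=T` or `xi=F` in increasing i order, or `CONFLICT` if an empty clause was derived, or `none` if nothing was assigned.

unit clause [2] forces x2=T; simplify:
  satisfied 5 clause(s); 2 remain; assigned so far: [2]
unit clause [4] forces x4=T; simplify:
  satisfied 1 clause(s); 1 remain; assigned so far: [2, 4]

Answer: x2=T x4=T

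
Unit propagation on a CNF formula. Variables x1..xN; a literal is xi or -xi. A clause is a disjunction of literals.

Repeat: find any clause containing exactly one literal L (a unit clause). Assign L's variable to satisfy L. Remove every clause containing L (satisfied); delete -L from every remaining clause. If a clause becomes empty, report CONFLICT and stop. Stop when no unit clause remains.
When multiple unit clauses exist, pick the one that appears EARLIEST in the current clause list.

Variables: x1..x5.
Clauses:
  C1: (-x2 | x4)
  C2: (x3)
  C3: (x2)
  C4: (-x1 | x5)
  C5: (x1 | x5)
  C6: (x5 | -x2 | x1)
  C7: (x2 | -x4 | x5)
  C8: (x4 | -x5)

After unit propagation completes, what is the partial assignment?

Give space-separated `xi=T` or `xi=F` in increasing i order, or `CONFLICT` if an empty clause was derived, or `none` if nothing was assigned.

unit clause [3] forces x3=T; simplify:
  satisfied 1 clause(s); 7 remain; assigned so far: [3]
unit clause [2] forces x2=T; simplify:
  drop -2 from [-2, 4] -> [4]
  drop -2 from [5, -2, 1] -> [5, 1]
  satisfied 2 clause(s); 5 remain; assigned so far: [2, 3]
unit clause [4] forces x4=T; simplify:
  satisfied 2 clause(s); 3 remain; assigned so far: [2, 3, 4]

Answer: x2=T x3=T x4=T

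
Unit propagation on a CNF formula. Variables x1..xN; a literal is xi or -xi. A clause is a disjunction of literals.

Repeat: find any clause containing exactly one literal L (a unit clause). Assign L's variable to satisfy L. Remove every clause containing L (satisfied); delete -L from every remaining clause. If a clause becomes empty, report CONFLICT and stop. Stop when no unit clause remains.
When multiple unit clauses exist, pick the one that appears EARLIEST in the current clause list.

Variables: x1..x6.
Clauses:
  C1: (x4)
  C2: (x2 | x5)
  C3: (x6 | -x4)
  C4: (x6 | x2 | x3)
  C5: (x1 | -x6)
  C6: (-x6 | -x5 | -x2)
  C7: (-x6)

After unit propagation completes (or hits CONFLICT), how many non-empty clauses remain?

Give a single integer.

unit clause [4] forces x4=T; simplify:
  drop -4 from [6, -4] -> [6]
  satisfied 1 clause(s); 6 remain; assigned so far: [4]
unit clause [6] forces x6=T; simplify:
  drop -6 from [1, -6] -> [1]
  drop -6 from [-6, -5, -2] -> [-5, -2]
  drop -6 from [-6] -> [] (empty!)
  satisfied 2 clause(s); 4 remain; assigned so far: [4, 6]
CONFLICT (empty clause)

Answer: 3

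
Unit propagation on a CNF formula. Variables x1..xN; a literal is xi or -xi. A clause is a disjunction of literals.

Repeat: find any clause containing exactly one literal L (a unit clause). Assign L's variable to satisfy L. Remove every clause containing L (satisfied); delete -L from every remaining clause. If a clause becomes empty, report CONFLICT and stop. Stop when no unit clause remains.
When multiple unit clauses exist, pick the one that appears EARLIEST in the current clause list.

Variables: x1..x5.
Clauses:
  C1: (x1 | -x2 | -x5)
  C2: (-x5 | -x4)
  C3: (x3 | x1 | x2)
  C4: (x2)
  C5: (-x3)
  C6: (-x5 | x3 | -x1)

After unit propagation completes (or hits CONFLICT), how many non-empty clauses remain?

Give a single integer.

Answer: 3

Derivation:
unit clause [2] forces x2=T; simplify:
  drop -2 from [1, -2, -5] -> [1, -5]
  satisfied 2 clause(s); 4 remain; assigned so far: [2]
unit clause [-3] forces x3=F; simplify:
  drop 3 from [-5, 3, -1] -> [-5, -1]
  satisfied 1 clause(s); 3 remain; assigned so far: [2, 3]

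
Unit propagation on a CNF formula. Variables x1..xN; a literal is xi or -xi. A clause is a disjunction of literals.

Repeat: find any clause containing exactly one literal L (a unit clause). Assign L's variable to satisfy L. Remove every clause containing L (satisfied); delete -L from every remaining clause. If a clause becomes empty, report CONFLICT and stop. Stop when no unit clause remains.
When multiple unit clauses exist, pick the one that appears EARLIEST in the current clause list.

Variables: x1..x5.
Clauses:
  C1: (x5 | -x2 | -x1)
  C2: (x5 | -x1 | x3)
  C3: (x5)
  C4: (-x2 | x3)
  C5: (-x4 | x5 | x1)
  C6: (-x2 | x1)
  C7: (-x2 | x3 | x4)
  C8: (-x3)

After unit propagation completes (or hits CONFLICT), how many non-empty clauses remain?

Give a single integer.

Answer: 0

Derivation:
unit clause [5] forces x5=T; simplify:
  satisfied 4 clause(s); 4 remain; assigned so far: [5]
unit clause [-3] forces x3=F; simplify:
  drop 3 from [-2, 3] -> [-2]
  drop 3 from [-2, 3, 4] -> [-2, 4]
  satisfied 1 clause(s); 3 remain; assigned so far: [3, 5]
unit clause [-2] forces x2=F; simplify:
  satisfied 3 clause(s); 0 remain; assigned so far: [2, 3, 5]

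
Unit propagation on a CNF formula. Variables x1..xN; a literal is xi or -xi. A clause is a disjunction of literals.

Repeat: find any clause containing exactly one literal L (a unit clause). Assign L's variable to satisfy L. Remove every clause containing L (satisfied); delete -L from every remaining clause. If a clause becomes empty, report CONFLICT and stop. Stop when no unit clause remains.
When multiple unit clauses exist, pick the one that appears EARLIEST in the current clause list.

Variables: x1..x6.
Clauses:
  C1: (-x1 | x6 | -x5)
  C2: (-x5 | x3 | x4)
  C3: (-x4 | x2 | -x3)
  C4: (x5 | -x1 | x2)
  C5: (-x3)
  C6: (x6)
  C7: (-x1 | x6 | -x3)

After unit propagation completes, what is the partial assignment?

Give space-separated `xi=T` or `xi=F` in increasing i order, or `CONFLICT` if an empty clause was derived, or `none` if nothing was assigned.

Answer: x3=F x6=T

Derivation:
unit clause [-3] forces x3=F; simplify:
  drop 3 from [-5, 3, 4] -> [-5, 4]
  satisfied 3 clause(s); 4 remain; assigned so far: [3]
unit clause [6] forces x6=T; simplify:
  satisfied 2 clause(s); 2 remain; assigned so far: [3, 6]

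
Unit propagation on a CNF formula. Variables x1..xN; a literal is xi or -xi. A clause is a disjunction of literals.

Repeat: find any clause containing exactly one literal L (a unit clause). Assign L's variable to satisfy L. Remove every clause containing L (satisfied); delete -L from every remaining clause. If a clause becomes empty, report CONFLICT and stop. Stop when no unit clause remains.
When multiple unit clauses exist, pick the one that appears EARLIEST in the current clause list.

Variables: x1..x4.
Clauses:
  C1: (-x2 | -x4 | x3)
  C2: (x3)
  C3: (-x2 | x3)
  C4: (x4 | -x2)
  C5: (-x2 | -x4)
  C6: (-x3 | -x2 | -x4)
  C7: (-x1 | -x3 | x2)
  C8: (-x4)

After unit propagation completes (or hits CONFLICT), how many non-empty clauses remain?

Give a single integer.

Answer: 0

Derivation:
unit clause [3] forces x3=T; simplify:
  drop -3 from [-3, -2, -4] -> [-2, -4]
  drop -3 from [-1, -3, 2] -> [-1, 2]
  satisfied 3 clause(s); 5 remain; assigned so far: [3]
unit clause [-4] forces x4=F; simplify:
  drop 4 from [4, -2] -> [-2]
  satisfied 3 clause(s); 2 remain; assigned so far: [3, 4]
unit clause [-2] forces x2=F; simplify:
  drop 2 from [-1, 2] -> [-1]
  satisfied 1 clause(s); 1 remain; assigned so far: [2, 3, 4]
unit clause [-1] forces x1=F; simplify:
  satisfied 1 clause(s); 0 remain; assigned so far: [1, 2, 3, 4]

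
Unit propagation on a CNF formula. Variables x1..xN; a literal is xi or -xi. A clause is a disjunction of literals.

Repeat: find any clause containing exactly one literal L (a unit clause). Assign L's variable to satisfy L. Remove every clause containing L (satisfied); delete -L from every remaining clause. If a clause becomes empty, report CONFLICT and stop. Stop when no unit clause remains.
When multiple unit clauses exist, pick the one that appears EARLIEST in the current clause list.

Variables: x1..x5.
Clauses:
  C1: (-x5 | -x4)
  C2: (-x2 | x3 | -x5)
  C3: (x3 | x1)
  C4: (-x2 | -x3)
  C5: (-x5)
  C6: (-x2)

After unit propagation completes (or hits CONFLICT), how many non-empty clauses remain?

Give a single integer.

Answer: 1

Derivation:
unit clause [-5] forces x5=F; simplify:
  satisfied 3 clause(s); 3 remain; assigned so far: [5]
unit clause [-2] forces x2=F; simplify:
  satisfied 2 clause(s); 1 remain; assigned so far: [2, 5]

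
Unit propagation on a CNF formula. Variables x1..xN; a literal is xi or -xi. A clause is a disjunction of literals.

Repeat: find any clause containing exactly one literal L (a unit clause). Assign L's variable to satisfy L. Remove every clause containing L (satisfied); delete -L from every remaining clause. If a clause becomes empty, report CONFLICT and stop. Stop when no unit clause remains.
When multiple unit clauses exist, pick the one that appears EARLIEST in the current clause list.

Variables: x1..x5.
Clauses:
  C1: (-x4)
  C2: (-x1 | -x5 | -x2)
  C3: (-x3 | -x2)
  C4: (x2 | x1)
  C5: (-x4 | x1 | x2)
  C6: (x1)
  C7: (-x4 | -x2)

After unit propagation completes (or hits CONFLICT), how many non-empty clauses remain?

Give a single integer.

Answer: 2

Derivation:
unit clause [-4] forces x4=F; simplify:
  satisfied 3 clause(s); 4 remain; assigned so far: [4]
unit clause [1] forces x1=T; simplify:
  drop -1 from [-1, -5, -2] -> [-5, -2]
  satisfied 2 clause(s); 2 remain; assigned so far: [1, 4]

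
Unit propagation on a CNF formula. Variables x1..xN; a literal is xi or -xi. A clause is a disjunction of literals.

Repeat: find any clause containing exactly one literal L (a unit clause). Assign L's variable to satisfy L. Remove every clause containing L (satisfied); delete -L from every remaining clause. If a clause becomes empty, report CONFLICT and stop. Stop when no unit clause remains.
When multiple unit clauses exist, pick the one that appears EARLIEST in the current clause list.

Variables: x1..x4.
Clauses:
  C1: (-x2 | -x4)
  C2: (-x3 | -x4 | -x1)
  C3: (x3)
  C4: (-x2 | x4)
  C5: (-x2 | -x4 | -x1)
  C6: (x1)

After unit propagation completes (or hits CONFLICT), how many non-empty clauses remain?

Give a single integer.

Answer: 0

Derivation:
unit clause [3] forces x3=T; simplify:
  drop -3 from [-3, -4, -1] -> [-4, -1]
  satisfied 1 clause(s); 5 remain; assigned so far: [3]
unit clause [1] forces x1=T; simplify:
  drop -1 from [-4, -1] -> [-4]
  drop -1 from [-2, -4, -1] -> [-2, -4]
  satisfied 1 clause(s); 4 remain; assigned so far: [1, 3]
unit clause [-4] forces x4=F; simplify:
  drop 4 from [-2, 4] -> [-2]
  satisfied 3 clause(s); 1 remain; assigned so far: [1, 3, 4]
unit clause [-2] forces x2=F; simplify:
  satisfied 1 clause(s); 0 remain; assigned so far: [1, 2, 3, 4]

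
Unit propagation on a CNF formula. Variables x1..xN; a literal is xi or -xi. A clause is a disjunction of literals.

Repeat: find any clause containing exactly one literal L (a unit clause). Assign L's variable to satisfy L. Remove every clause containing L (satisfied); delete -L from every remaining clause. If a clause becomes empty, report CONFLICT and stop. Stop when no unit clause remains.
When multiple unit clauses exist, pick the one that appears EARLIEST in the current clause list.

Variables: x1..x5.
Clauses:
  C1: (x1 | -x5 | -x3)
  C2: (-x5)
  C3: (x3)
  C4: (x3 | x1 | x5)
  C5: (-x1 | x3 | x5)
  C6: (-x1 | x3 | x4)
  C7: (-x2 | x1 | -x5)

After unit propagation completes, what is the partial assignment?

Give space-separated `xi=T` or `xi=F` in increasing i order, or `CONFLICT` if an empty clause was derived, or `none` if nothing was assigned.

unit clause [-5] forces x5=F; simplify:
  drop 5 from [3, 1, 5] -> [3, 1]
  drop 5 from [-1, 3, 5] -> [-1, 3]
  satisfied 3 clause(s); 4 remain; assigned so far: [5]
unit clause [3] forces x3=T; simplify:
  satisfied 4 clause(s); 0 remain; assigned so far: [3, 5]

Answer: x3=T x5=F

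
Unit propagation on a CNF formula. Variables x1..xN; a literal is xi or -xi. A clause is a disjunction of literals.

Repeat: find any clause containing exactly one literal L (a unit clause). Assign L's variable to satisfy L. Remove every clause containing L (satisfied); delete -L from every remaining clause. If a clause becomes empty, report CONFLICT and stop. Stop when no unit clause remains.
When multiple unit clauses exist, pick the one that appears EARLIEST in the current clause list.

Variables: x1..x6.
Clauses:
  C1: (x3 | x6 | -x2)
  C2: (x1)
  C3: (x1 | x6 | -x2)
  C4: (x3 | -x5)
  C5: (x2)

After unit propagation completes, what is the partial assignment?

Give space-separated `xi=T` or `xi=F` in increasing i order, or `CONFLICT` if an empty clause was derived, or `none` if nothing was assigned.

unit clause [1] forces x1=T; simplify:
  satisfied 2 clause(s); 3 remain; assigned so far: [1]
unit clause [2] forces x2=T; simplify:
  drop -2 from [3, 6, -2] -> [3, 6]
  satisfied 1 clause(s); 2 remain; assigned so far: [1, 2]

Answer: x1=T x2=T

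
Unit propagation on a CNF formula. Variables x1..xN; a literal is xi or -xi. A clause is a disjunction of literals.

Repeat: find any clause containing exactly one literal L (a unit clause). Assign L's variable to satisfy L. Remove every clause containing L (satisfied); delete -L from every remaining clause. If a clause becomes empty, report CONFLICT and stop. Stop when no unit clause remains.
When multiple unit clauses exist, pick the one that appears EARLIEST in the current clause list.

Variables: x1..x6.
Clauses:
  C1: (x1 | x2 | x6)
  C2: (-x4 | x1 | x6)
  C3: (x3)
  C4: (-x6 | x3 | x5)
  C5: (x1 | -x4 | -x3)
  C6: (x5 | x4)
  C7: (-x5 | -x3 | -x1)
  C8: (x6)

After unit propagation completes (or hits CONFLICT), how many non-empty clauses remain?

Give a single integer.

Answer: 3

Derivation:
unit clause [3] forces x3=T; simplify:
  drop -3 from [1, -4, -3] -> [1, -4]
  drop -3 from [-5, -3, -1] -> [-5, -1]
  satisfied 2 clause(s); 6 remain; assigned so far: [3]
unit clause [6] forces x6=T; simplify:
  satisfied 3 clause(s); 3 remain; assigned so far: [3, 6]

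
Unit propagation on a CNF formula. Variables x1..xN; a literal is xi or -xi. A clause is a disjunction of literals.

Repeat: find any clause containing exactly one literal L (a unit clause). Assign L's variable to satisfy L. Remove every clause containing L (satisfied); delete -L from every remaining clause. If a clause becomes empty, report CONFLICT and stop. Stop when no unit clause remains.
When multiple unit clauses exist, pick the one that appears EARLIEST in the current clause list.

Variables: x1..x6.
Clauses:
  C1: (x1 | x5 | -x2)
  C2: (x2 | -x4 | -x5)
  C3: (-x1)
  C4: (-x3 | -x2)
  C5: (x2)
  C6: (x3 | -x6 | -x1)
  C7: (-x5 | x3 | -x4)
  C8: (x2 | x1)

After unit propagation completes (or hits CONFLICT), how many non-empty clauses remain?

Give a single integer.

Answer: 0

Derivation:
unit clause [-1] forces x1=F; simplify:
  drop 1 from [1, 5, -2] -> [5, -2]
  drop 1 from [2, 1] -> [2]
  satisfied 2 clause(s); 6 remain; assigned so far: [1]
unit clause [2] forces x2=T; simplify:
  drop -2 from [5, -2] -> [5]
  drop -2 from [-3, -2] -> [-3]
  satisfied 3 clause(s); 3 remain; assigned so far: [1, 2]
unit clause [5] forces x5=T; simplify:
  drop -5 from [-5, 3, -4] -> [3, -4]
  satisfied 1 clause(s); 2 remain; assigned so far: [1, 2, 5]
unit clause [-3] forces x3=F; simplify:
  drop 3 from [3, -4] -> [-4]
  satisfied 1 clause(s); 1 remain; assigned so far: [1, 2, 3, 5]
unit clause [-4] forces x4=F; simplify:
  satisfied 1 clause(s); 0 remain; assigned so far: [1, 2, 3, 4, 5]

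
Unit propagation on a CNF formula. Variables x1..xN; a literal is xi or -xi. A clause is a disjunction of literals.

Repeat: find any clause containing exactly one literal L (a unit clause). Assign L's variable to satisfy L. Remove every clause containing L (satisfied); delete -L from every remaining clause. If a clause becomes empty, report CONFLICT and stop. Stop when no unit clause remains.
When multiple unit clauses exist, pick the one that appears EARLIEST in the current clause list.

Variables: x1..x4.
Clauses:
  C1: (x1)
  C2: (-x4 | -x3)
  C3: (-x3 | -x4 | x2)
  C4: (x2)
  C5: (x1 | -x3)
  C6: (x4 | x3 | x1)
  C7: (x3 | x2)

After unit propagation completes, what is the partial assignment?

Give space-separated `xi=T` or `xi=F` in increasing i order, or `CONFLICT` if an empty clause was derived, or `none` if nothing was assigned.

Answer: x1=T x2=T

Derivation:
unit clause [1] forces x1=T; simplify:
  satisfied 3 clause(s); 4 remain; assigned so far: [1]
unit clause [2] forces x2=T; simplify:
  satisfied 3 clause(s); 1 remain; assigned so far: [1, 2]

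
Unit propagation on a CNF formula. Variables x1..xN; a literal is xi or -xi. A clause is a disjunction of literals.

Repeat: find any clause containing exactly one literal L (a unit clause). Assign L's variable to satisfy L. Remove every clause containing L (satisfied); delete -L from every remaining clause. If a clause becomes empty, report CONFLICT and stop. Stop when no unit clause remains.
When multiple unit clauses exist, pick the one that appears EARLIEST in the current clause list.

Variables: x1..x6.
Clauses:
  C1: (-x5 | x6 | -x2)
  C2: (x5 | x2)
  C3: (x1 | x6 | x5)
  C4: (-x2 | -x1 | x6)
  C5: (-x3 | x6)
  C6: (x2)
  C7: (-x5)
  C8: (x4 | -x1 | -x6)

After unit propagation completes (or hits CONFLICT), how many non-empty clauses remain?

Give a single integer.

Answer: 4

Derivation:
unit clause [2] forces x2=T; simplify:
  drop -2 from [-5, 6, -2] -> [-5, 6]
  drop -2 from [-2, -1, 6] -> [-1, 6]
  satisfied 2 clause(s); 6 remain; assigned so far: [2]
unit clause [-5] forces x5=F; simplify:
  drop 5 from [1, 6, 5] -> [1, 6]
  satisfied 2 clause(s); 4 remain; assigned so far: [2, 5]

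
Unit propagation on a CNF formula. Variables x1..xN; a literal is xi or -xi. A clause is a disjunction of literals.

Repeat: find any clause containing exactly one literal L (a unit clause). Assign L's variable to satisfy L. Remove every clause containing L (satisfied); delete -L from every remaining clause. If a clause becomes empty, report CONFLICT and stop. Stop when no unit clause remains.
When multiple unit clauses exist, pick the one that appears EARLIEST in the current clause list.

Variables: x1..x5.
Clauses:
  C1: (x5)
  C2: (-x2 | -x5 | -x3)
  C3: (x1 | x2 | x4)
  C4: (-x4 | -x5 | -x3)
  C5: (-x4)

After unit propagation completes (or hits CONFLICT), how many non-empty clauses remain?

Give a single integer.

unit clause [5] forces x5=T; simplify:
  drop -5 from [-2, -5, -3] -> [-2, -3]
  drop -5 from [-4, -5, -3] -> [-4, -3]
  satisfied 1 clause(s); 4 remain; assigned so far: [5]
unit clause [-4] forces x4=F; simplify:
  drop 4 from [1, 2, 4] -> [1, 2]
  satisfied 2 clause(s); 2 remain; assigned so far: [4, 5]

Answer: 2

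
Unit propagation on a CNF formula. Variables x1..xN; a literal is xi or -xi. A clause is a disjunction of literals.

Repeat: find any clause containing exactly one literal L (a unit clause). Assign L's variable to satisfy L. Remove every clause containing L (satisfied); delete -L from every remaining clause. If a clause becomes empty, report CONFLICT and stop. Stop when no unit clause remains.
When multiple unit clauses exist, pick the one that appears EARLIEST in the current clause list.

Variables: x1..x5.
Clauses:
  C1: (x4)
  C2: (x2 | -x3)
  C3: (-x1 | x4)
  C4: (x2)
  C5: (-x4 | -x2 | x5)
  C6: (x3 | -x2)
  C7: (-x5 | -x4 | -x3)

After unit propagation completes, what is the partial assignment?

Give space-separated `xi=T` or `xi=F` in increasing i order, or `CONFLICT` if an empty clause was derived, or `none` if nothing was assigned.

unit clause [4] forces x4=T; simplify:
  drop -4 from [-4, -2, 5] -> [-2, 5]
  drop -4 from [-5, -4, -3] -> [-5, -3]
  satisfied 2 clause(s); 5 remain; assigned so far: [4]
unit clause [2] forces x2=T; simplify:
  drop -2 from [-2, 5] -> [5]
  drop -2 from [3, -2] -> [3]
  satisfied 2 clause(s); 3 remain; assigned so far: [2, 4]
unit clause [5] forces x5=T; simplify:
  drop -5 from [-5, -3] -> [-3]
  satisfied 1 clause(s); 2 remain; assigned so far: [2, 4, 5]
unit clause [3] forces x3=T; simplify:
  drop -3 from [-3] -> [] (empty!)
  satisfied 1 clause(s); 1 remain; assigned so far: [2, 3, 4, 5]
CONFLICT (empty clause)

Answer: CONFLICT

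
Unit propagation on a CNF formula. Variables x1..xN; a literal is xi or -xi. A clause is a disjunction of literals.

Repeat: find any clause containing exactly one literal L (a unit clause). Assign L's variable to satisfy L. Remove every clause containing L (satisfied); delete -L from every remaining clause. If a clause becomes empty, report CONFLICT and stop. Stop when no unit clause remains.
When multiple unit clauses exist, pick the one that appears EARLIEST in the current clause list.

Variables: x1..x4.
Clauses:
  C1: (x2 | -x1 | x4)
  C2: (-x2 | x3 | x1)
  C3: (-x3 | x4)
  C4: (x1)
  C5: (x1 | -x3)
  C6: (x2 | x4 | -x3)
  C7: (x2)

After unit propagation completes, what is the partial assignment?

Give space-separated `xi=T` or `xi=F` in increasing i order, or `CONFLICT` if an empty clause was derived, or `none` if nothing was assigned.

Answer: x1=T x2=T

Derivation:
unit clause [1] forces x1=T; simplify:
  drop -1 from [2, -1, 4] -> [2, 4]
  satisfied 3 clause(s); 4 remain; assigned so far: [1]
unit clause [2] forces x2=T; simplify:
  satisfied 3 clause(s); 1 remain; assigned so far: [1, 2]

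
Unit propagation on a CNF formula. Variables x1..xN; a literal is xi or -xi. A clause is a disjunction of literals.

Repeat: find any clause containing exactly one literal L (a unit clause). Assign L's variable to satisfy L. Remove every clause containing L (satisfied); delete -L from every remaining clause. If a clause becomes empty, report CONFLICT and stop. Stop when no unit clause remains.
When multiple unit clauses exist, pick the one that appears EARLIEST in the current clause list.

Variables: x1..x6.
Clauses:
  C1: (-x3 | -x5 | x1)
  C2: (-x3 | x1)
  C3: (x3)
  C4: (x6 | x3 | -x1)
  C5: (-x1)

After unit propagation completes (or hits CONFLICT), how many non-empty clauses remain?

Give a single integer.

unit clause [3] forces x3=T; simplify:
  drop -3 from [-3, -5, 1] -> [-5, 1]
  drop -3 from [-3, 1] -> [1]
  satisfied 2 clause(s); 3 remain; assigned so far: [3]
unit clause [1] forces x1=T; simplify:
  drop -1 from [-1] -> [] (empty!)
  satisfied 2 clause(s); 1 remain; assigned so far: [1, 3]
CONFLICT (empty clause)

Answer: 0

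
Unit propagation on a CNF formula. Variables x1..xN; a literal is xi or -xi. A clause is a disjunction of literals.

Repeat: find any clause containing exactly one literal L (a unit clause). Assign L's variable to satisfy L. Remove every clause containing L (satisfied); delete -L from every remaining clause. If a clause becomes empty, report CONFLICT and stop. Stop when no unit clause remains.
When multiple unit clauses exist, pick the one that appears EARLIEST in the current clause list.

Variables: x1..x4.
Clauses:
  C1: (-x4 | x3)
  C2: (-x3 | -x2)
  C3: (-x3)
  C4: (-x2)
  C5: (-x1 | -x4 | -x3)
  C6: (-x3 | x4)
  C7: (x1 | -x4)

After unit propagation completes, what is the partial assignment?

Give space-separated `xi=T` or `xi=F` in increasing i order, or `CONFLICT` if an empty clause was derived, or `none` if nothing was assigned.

unit clause [-3] forces x3=F; simplify:
  drop 3 from [-4, 3] -> [-4]
  satisfied 4 clause(s); 3 remain; assigned so far: [3]
unit clause [-4] forces x4=F; simplify:
  satisfied 2 clause(s); 1 remain; assigned so far: [3, 4]
unit clause [-2] forces x2=F; simplify:
  satisfied 1 clause(s); 0 remain; assigned so far: [2, 3, 4]

Answer: x2=F x3=F x4=F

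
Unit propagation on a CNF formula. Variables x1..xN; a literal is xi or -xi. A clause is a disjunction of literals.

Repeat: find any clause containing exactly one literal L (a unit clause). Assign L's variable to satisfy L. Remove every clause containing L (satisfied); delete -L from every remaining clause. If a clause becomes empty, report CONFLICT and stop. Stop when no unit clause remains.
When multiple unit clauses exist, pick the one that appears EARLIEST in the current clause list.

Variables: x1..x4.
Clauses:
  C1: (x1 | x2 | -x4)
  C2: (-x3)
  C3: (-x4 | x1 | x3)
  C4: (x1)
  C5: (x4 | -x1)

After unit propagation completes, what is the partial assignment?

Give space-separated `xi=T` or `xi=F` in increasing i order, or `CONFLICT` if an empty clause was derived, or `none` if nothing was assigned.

unit clause [-3] forces x3=F; simplify:
  drop 3 from [-4, 1, 3] -> [-4, 1]
  satisfied 1 clause(s); 4 remain; assigned so far: [3]
unit clause [1] forces x1=T; simplify:
  drop -1 from [4, -1] -> [4]
  satisfied 3 clause(s); 1 remain; assigned so far: [1, 3]
unit clause [4] forces x4=T; simplify:
  satisfied 1 clause(s); 0 remain; assigned so far: [1, 3, 4]

Answer: x1=T x3=F x4=T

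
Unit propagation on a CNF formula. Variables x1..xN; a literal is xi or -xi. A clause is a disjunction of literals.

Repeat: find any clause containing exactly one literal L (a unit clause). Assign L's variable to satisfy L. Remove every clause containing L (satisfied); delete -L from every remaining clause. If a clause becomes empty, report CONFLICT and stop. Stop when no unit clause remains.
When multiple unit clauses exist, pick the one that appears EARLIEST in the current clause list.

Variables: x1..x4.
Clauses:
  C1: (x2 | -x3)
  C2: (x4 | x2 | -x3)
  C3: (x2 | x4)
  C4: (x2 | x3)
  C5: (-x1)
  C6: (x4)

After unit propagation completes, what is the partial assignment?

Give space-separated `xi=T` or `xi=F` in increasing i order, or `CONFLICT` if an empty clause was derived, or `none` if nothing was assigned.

unit clause [-1] forces x1=F; simplify:
  satisfied 1 clause(s); 5 remain; assigned so far: [1]
unit clause [4] forces x4=T; simplify:
  satisfied 3 clause(s); 2 remain; assigned so far: [1, 4]

Answer: x1=F x4=T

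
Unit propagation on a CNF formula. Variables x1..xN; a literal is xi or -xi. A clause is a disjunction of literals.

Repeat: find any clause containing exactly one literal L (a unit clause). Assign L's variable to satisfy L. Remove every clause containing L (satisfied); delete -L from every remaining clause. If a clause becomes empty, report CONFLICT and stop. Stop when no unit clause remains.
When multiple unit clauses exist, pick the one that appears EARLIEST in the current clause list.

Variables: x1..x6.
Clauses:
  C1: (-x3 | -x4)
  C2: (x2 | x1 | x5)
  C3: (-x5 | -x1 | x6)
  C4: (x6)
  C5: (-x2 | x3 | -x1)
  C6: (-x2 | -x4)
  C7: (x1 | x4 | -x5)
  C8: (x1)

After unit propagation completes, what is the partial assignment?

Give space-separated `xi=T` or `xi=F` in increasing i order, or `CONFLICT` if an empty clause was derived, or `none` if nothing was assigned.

unit clause [6] forces x6=T; simplify:
  satisfied 2 clause(s); 6 remain; assigned so far: [6]
unit clause [1] forces x1=T; simplify:
  drop -1 from [-2, 3, -1] -> [-2, 3]
  satisfied 3 clause(s); 3 remain; assigned so far: [1, 6]

Answer: x1=T x6=T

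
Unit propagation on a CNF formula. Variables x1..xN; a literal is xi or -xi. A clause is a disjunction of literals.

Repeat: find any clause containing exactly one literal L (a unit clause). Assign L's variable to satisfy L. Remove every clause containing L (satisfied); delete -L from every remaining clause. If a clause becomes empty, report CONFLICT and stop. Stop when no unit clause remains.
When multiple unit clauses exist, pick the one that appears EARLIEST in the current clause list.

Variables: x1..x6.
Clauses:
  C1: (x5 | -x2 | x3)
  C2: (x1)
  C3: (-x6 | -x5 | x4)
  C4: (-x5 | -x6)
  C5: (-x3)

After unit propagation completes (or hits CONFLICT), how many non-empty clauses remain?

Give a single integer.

Answer: 3

Derivation:
unit clause [1] forces x1=T; simplify:
  satisfied 1 clause(s); 4 remain; assigned so far: [1]
unit clause [-3] forces x3=F; simplify:
  drop 3 from [5, -2, 3] -> [5, -2]
  satisfied 1 clause(s); 3 remain; assigned so far: [1, 3]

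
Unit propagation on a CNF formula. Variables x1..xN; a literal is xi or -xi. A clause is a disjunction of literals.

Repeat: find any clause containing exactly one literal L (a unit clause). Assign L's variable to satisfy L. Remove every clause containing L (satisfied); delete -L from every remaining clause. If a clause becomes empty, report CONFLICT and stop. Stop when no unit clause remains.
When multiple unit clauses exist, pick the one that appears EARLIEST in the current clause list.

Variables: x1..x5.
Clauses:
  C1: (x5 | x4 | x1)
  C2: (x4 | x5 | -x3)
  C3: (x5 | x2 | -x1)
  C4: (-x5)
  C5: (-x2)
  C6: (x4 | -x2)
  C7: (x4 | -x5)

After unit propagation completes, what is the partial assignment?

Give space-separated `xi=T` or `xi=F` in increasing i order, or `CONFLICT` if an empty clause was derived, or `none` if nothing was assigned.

unit clause [-5] forces x5=F; simplify:
  drop 5 from [5, 4, 1] -> [4, 1]
  drop 5 from [4, 5, -3] -> [4, -3]
  drop 5 from [5, 2, -1] -> [2, -1]
  satisfied 2 clause(s); 5 remain; assigned so far: [5]
unit clause [-2] forces x2=F; simplify:
  drop 2 from [2, -1] -> [-1]
  satisfied 2 clause(s); 3 remain; assigned so far: [2, 5]
unit clause [-1] forces x1=F; simplify:
  drop 1 from [4, 1] -> [4]
  satisfied 1 clause(s); 2 remain; assigned so far: [1, 2, 5]
unit clause [4] forces x4=T; simplify:
  satisfied 2 clause(s); 0 remain; assigned so far: [1, 2, 4, 5]

Answer: x1=F x2=F x4=T x5=F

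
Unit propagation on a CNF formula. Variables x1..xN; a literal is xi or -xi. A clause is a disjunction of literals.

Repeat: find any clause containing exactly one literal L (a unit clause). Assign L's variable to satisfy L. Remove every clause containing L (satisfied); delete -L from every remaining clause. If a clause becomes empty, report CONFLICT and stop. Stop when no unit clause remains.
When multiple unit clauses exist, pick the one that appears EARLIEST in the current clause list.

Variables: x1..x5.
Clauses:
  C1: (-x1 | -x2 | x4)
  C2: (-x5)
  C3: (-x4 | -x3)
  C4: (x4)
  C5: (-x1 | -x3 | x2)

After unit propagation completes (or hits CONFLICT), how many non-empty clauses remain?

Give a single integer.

Answer: 0

Derivation:
unit clause [-5] forces x5=F; simplify:
  satisfied 1 clause(s); 4 remain; assigned so far: [5]
unit clause [4] forces x4=T; simplify:
  drop -4 from [-4, -3] -> [-3]
  satisfied 2 clause(s); 2 remain; assigned so far: [4, 5]
unit clause [-3] forces x3=F; simplify:
  satisfied 2 clause(s); 0 remain; assigned so far: [3, 4, 5]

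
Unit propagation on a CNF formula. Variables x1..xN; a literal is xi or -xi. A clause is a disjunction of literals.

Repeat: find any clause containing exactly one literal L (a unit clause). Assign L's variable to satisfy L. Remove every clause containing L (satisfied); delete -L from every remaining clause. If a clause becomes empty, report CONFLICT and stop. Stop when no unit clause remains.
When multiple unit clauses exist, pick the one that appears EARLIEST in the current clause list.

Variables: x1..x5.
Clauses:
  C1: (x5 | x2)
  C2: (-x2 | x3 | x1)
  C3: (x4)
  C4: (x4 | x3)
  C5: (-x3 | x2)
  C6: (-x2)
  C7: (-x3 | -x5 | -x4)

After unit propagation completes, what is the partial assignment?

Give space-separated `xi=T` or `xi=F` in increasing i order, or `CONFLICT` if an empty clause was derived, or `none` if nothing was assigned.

Answer: x2=F x3=F x4=T x5=T

Derivation:
unit clause [4] forces x4=T; simplify:
  drop -4 from [-3, -5, -4] -> [-3, -5]
  satisfied 2 clause(s); 5 remain; assigned so far: [4]
unit clause [-2] forces x2=F; simplify:
  drop 2 from [5, 2] -> [5]
  drop 2 from [-3, 2] -> [-3]
  satisfied 2 clause(s); 3 remain; assigned so far: [2, 4]
unit clause [5] forces x5=T; simplify:
  drop -5 from [-3, -5] -> [-3]
  satisfied 1 clause(s); 2 remain; assigned so far: [2, 4, 5]
unit clause [-3] forces x3=F; simplify:
  satisfied 2 clause(s); 0 remain; assigned so far: [2, 3, 4, 5]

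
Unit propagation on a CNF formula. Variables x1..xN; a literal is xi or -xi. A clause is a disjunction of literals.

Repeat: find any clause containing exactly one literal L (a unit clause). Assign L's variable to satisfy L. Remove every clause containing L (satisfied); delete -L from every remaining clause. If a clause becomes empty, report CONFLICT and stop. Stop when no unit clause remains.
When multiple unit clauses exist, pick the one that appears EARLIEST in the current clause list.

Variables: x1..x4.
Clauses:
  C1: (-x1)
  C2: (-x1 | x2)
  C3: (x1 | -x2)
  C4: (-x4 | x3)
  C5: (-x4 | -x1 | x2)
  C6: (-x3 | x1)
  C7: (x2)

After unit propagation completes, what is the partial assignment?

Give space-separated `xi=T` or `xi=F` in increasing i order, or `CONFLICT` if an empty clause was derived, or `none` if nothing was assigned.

unit clause [-1] forces x1=F; simplify:
  drop 1 from [1, -2] -> [-2]
  drop 1 from [-3, 1] -> [-3]
  satisfied 3 clause(s); 4 remain; assigned so far: [1]
unit clause [-2] forces x2=F; simplify:
  drop 2 from [2] -> [] (empty!)
  satisfied 1 clause(s); 3 remain; assigned so far: [1, 2]
CONFLICT (empty clause)

Answer: CONFLICT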